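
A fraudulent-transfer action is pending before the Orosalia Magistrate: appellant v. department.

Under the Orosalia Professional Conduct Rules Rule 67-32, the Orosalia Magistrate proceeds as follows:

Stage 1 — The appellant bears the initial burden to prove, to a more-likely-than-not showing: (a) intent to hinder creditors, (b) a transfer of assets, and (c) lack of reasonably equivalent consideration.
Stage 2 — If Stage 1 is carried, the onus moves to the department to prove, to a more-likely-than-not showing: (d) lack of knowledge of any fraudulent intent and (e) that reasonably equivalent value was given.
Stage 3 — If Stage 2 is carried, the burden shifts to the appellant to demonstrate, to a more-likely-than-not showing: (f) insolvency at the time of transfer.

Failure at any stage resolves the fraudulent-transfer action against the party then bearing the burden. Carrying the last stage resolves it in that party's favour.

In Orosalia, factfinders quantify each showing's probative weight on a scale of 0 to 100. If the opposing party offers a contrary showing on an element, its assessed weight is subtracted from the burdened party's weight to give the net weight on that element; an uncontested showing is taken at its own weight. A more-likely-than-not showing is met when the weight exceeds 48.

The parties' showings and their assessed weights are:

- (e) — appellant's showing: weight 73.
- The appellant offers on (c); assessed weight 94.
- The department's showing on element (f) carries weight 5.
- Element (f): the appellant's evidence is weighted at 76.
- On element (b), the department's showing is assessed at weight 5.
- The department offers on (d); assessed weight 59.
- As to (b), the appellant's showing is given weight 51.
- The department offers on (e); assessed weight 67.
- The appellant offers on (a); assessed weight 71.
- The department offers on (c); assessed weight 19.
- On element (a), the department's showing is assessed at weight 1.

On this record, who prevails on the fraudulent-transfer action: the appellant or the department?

Stage 1 — burden on appellant; standard: a more-likely-than-not showing (weight exceeds 48).
    (a): 71 − 1 = 70 > 48 [met]
    (b): 51 − 5 = 46 ≤ 48 [not met]
    (c): 94 − 19 = 75 > 48 [met]
  Not every element is met, so the appellant fails to carry Stage 1.
The department prevails.

department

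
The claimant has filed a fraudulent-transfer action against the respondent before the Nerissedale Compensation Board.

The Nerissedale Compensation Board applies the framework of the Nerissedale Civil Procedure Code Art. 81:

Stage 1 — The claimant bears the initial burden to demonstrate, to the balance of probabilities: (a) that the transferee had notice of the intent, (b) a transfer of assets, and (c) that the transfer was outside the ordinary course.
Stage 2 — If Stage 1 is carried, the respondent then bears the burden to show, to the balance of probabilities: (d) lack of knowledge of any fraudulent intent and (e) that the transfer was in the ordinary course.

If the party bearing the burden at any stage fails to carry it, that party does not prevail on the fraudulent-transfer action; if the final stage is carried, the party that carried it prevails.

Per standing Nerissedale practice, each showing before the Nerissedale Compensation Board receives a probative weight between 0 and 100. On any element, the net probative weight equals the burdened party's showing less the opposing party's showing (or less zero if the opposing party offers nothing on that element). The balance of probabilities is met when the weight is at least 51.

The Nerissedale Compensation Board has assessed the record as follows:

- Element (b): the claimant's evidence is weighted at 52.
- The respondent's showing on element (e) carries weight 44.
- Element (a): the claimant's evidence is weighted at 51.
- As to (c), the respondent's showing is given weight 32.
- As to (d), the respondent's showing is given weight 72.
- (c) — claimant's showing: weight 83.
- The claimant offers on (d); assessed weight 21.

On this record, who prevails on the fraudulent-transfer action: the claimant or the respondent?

claimant

At Stage 1 the claimant must meet the balance of probabilities (weight is at least 51): on (a) the weight is 51, ≥ 51, so (a) meets the standard; on (b) the weight is 52, which does reach 51, so (b) meets the standard; on (c) the weight is 83 less the opposing 32 gives net 51, which does reach 51, so (c) meets the standard.
  Stage 1 carried; the burden shifts to the respondent.
At Stage 2 the respondent must meet the balance of probabilities (weight is at least 51): on (d) the weight is 72 less the opposing 21 gives net 51, ≥ 51, so (d) meets the standard; on (e) the weight is 44, which does not reach 51, so (e) does not meet the standard.
  Not every element is met, so the respondent fails to carry Stage 2.
So the claimant prevails.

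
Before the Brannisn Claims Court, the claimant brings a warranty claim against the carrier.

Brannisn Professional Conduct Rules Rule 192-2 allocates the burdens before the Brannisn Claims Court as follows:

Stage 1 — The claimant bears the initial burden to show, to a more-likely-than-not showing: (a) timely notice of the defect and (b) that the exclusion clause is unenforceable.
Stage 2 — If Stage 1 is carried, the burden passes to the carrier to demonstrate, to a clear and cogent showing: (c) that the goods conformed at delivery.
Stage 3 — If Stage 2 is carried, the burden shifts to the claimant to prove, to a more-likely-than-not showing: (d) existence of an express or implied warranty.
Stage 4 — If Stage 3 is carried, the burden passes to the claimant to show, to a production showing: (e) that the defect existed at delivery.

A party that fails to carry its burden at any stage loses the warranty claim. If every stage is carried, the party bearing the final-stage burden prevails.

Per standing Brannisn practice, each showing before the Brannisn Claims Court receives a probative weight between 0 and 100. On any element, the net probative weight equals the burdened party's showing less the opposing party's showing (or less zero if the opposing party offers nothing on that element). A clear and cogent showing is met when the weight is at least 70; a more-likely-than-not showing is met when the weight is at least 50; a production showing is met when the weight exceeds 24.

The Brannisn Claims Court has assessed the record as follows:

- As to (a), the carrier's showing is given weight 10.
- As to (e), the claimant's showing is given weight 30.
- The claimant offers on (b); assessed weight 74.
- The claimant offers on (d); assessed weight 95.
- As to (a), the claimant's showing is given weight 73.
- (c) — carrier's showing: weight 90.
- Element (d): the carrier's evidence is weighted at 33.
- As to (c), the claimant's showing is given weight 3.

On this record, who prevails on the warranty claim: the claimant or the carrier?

claimant

Stage 1 — burden on claimant; standard: a more-likely-than-not showing (weight is at least 50).
    (a): 73 − 10 = 63 ≥ 50 [met]
    (b): 74 ≥ 50 [met]
  The claimant carries Stage 1; the carrier now bears the burden.
Stage 2 — burden on carrier; standard: a clear and cogent showing (weight is at least 70).
    (c): 90 − 3 = 87 ≥ 70 [met]
  Stage 2 is satisfied; the onus moves to the claimant.
Stage 3 — burden on claimant; standard: a more-likely-than-not showing (weight is at least 50).
    (d): 95 − 33 = 62 ≥ 50 [met]
  All elements met. The claimant retains the burden for Stage 4.
Stage 4 — burden on claimant; standard: a production showing (weight exceeds 24).
    (e): 30 > 24 [met]
  The claimant carries the last stage.
With every stage satisfied, the claimant prevails.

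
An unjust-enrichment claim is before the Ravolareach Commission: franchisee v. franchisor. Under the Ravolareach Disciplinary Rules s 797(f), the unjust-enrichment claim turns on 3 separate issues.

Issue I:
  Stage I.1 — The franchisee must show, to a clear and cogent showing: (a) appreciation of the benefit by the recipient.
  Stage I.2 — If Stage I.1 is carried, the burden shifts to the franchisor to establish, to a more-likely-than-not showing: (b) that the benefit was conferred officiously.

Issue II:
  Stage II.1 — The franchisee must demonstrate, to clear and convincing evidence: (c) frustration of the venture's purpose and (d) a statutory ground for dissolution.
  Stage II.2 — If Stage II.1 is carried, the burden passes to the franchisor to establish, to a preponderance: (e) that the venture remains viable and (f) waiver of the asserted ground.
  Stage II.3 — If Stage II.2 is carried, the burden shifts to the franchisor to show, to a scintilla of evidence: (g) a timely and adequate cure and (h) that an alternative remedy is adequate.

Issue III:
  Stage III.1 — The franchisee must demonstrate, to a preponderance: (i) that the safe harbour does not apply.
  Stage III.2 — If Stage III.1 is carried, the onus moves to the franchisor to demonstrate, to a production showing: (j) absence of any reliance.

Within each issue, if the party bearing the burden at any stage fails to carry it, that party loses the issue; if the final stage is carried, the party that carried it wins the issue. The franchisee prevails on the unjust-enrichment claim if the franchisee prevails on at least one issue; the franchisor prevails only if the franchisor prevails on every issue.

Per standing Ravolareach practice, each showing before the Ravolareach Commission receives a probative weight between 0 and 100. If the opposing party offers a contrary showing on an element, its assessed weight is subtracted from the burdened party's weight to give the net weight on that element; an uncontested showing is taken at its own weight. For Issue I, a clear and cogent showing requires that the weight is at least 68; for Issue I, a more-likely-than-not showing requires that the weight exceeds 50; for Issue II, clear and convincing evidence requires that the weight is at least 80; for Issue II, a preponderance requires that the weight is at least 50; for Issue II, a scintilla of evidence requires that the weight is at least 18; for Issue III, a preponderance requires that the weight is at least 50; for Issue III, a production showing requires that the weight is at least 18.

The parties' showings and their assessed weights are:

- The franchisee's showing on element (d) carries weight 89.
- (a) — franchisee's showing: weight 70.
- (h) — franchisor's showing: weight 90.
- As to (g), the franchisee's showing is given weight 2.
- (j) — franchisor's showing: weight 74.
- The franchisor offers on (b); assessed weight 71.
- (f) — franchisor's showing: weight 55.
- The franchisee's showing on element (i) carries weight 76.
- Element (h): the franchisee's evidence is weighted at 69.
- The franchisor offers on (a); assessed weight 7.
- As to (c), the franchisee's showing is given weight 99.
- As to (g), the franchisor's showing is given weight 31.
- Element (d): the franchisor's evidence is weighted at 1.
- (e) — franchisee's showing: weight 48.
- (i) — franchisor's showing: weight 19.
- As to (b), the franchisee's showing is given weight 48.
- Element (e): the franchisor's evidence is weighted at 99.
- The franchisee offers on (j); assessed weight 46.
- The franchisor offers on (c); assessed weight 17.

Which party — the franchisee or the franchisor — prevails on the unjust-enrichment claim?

— Issue I —
Stage I.1 — burden on franchisee; standard: a clear and cogent showing (weight is at least 68).
    (a): 70 − 7 = 63 < 68 [not met]
  The franchisee does not carry Stage I.1.
So the franchisor prevails on this issue.
— Issue II —
Stage II.1 (franchisee, clear and convincing evidence, weight is at least 80): (c) net 99−17=82 ≥ 80 — meets; (d) net 89−1=88 ≥ 80 — meets.
  The franchisee carries Stage II.1; the franchisor now bears the burden.
Stage II.2 (franchisor, a preponderance, weight is at least 50): (e) net 99−48=51 ≥ 50 — meets; (f) 55 ≥ 50 — meets.
  All elements met. The franchisor retains the burden for Stage II.3.
Stage II.3 (franchisor, a scintilla of evidence, weight is at least 18): (g) net 31−2=29 ≥ 18 — meets; (h) net 90−69=21 ≥ 18 — meets.
  The franchisor carries the last stage.
With every stage satisfied, the franchisor prevails on this issue.
— Issue III —
At Stage III.1 the franchisee must meet a preponderance (weight is at least 50): on (i) the weight is 76 less the opposing 19 gives net 57, ≥ 50, so (i) meets the standard.
  All elements met. The burden passes to the franchisor.
At Stage III.2 the franchisor must meet a production showing (weight is at least 18): on (j) the weight is 74 less the opposing 46 gives net 28, which does reach 18, so (j) meets the standard.
  Stage III.2 carried; the final stage is satisfied.
All stages carried — the franchisor prevails on this issue.
Per-issue: Issue I → franchisor; Issue II → franchisor; Issue III → franchisor. The franchisee must prevail on at least one issue; overall, the franchisor prevails.

franchisor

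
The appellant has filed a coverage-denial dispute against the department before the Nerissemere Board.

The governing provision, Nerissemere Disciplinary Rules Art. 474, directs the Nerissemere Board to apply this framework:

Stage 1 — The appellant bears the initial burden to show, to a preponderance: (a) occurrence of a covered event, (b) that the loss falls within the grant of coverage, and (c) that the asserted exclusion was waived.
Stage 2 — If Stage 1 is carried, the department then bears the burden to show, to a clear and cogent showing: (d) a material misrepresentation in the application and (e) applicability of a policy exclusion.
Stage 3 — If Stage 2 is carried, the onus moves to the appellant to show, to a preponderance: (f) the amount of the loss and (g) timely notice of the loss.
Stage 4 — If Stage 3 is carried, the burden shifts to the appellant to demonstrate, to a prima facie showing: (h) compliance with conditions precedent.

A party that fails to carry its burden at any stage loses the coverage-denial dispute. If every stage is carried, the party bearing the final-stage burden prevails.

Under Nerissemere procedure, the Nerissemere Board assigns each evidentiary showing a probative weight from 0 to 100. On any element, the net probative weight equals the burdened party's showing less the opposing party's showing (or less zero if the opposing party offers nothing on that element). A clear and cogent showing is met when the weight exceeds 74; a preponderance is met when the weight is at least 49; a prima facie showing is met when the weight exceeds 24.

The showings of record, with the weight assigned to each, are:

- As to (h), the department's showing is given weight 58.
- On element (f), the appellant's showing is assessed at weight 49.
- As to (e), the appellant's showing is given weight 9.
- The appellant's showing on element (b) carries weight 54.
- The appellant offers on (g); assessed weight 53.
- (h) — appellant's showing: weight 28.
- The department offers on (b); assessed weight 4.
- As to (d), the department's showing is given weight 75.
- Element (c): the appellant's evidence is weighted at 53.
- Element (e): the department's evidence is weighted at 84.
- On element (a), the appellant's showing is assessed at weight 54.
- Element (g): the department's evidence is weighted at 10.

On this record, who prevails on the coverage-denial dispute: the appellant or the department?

department

At Stage 1 the appellant must meet a preponderance (weight is at least 49): on (a) the weight is 54, ≥ 49, so (a) meets the standard; on (b) the weight is 54 less the opposing 4 gives net 50, ≥ 49, so (b) meets the standard; on (c) the weight is 53, which does reach 49, so (c) meets the standard.
  Stage 1 carried; the burden shifts to the department.
At Stage 2 the department must meet a clear and cogent showing (weight exceeds 74): on (d) the weight is 75, > 74, so (d) meets the standard; on (e) the weight is 84 less the opposing 9 gives net 75, which does exceed 74, so (e) meets the standard.
  Stage 2 is satisfied; the onus moves to the appellant.
At Stage 3 the appellant must meet a preponderance (weight is at least 49): on (f) the weight is 49, which does reach 49, so (f) meets the standard; on (g) the weight is 53 less the opposing 10 gives net 43, < 49, so (g) does not meet the standard.
  The appellant does not carry Stage 3.
The department prevails.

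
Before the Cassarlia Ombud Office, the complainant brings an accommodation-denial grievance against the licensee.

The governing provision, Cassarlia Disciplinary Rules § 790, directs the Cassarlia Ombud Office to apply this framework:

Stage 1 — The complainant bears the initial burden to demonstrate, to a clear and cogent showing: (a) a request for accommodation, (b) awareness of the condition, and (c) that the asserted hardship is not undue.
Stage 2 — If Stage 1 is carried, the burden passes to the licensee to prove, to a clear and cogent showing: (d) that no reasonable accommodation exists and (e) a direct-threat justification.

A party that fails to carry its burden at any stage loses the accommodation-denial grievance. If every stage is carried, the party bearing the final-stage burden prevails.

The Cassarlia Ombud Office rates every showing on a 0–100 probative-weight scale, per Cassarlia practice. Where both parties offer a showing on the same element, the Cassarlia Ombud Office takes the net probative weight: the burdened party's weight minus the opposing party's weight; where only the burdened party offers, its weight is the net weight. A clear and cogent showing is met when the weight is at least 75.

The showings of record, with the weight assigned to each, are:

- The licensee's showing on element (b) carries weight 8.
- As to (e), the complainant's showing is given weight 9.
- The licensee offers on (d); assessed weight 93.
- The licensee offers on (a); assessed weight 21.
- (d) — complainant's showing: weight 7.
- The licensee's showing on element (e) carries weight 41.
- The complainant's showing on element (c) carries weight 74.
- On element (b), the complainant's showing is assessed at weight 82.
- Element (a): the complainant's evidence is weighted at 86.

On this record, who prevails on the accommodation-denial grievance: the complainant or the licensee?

licensee

Stage 1 (complainant, a clear and cogent showing, weight is at least 75): (a) net 86−21=65 < 75 — fails; (b) net 82−8=74 < 75 — fails; (c) 74 < 75 — fails.
  The complainant does not carry Stage 1.
So the licensee prevails.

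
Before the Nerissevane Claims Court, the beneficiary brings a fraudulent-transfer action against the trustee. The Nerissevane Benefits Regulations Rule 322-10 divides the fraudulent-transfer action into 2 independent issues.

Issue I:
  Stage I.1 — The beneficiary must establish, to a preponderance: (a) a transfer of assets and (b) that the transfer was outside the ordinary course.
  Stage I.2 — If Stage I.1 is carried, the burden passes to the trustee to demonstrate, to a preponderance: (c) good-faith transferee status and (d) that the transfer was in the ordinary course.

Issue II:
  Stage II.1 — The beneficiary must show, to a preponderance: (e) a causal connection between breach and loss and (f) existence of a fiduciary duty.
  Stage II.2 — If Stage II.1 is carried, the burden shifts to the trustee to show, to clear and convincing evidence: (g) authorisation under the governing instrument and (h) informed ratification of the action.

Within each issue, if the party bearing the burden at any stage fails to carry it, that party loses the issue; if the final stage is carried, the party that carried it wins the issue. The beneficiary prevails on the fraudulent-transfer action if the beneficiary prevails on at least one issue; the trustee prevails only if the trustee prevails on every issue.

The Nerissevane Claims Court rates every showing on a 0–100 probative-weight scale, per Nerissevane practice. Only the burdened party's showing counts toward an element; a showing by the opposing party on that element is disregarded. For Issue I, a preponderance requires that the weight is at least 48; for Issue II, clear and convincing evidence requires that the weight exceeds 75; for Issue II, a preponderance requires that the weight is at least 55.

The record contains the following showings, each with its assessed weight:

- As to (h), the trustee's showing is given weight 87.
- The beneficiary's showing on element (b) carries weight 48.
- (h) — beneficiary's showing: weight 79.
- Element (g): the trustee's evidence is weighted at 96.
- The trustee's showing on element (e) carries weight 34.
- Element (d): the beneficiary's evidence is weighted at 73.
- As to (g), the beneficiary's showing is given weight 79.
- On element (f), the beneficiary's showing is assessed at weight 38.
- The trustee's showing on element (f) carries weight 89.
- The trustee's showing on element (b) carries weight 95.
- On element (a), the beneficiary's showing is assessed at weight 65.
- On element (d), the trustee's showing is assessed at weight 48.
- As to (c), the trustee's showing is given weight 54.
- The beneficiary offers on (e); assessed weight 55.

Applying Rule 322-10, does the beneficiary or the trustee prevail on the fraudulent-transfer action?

— Issue I —
At Stage I.1 the beneficiary must meet a preponderance (weight is at least 48): on (a) the weight is 65, ≥ 48, so (a) meets the standard; on (b) the weight is 48 (the trustee's 95 is given no effect), ≥ 48, so (b) meets the standard.
  Stage I.1 is satisfied; the onus moves to the trustee.
At Stage I.2 the trustee must meet a preponderance (weight is at least 48): on (c) the weight is 54, ≥ 48, so (c) meets the standard; on (d) the weight is 48 (the beneficiary's 73 is given no effect), which does reach 48, so (d) meets the standard.
  Stage I.2 carried; the final stage is satisfied.
Every stage carried; the trustee prevails on this issue.
— Issue II —
At Stage II.1 the beneficiary must meet a preponderance (weight is at least 55): on (e) the weight is 55 (the trustee's 34 is given no effect), which does reach 55, so (e) meets the standard; on (f) the weight is 38 (the trustee's 89 is given no effect), < 55, so (f) does not meet the standard.
  The beneficiary does not carry Stage II.1.
The analysis ends at Stage II.1; the trustee prevails on this issue.
Per-issue: Issue I → trustee; Issue II → trustee. The beneficiary must prevail on at least one issue; overall, the trustee prevails.

trustee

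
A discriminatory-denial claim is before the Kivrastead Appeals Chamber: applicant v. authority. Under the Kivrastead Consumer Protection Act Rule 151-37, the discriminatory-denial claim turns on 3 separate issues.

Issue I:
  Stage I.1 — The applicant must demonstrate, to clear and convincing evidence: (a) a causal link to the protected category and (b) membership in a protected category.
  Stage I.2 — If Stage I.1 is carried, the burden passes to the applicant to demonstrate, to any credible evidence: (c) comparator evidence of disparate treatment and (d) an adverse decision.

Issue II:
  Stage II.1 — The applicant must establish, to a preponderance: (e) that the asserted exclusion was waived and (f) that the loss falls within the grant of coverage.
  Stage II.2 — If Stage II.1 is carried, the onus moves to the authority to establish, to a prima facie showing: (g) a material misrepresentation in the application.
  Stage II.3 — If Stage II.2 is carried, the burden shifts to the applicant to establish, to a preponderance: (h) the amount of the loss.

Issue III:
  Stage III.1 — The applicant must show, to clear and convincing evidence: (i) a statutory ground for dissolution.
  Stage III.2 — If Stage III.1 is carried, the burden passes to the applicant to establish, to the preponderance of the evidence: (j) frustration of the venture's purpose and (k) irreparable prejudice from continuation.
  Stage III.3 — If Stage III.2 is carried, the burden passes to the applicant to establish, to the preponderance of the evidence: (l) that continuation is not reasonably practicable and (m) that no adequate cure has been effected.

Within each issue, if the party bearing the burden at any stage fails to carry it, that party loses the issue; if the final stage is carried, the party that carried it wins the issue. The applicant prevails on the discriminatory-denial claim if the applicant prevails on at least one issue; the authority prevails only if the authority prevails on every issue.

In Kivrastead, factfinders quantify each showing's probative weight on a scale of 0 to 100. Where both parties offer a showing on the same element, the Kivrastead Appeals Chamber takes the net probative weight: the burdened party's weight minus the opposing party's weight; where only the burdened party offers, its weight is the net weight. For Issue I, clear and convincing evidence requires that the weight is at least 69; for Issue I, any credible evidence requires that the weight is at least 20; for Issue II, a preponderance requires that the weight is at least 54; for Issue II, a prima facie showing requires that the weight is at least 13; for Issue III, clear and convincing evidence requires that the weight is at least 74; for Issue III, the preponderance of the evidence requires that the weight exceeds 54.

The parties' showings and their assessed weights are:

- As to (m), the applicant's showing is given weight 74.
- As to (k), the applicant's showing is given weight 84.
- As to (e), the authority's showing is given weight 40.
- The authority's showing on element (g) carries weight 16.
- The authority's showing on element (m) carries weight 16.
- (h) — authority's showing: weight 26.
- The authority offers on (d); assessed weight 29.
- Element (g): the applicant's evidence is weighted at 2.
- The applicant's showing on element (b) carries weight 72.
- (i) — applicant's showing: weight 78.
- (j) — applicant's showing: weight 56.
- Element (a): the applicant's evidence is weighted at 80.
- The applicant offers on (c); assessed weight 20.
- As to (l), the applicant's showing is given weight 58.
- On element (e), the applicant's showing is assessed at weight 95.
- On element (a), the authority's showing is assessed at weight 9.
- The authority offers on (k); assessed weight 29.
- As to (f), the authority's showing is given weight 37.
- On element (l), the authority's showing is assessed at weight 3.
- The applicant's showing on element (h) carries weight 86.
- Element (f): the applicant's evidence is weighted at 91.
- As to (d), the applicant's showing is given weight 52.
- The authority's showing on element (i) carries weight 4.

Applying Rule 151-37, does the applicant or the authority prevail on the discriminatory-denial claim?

— Issue I —
Stage I.1 — burden on applicant; standard: clear and convincing evidence (weight is at least 69).
    (a): 80 − 9 = 71 ≥ 69 [met]
    (b): 72 ≥ 69 [met]
  All elements met. The applicant retains the burden for Stage I.2.
Stage I.2 — burden on applicant; standard: any credible evidence (weight is at least 20).
    (c): 20 ≥ 20 [met]
    (d): 52 − 29 = 23 ≥ 20 [met]
  The applicant carries the last stage.
Every stage carried; the applicant prevails on this issue.
— Issue II —
Stage II.1 — burden on applicant; standard: a preponderance (weight is at least 54).
    (e): 95 − 40 = 55 ≥ 54 [met]
    (f): 91 − 37 = 54 ≥ 54 [met]
  Stage II.1 is satisfied; the onus moves to the authority.
Stage II.2 — burden on authority; standard: a prima facie showing (weight is at least 13).
    (g): 16 − 2 = 14 ≥ 13 [met]
  The authority carries Stage II.2; the applicant now bears the burden.
Stage II.3 — burden on applicant; standard: a preponderance (weight is at least 54).
    (h): 86 − 26 = 60 ≥ 54 [met]
  All elements met at the final stage.
With every stage satisfied, the applicant prevails on this issue.
— Issue III —
Stage III.1 (applicant, clear and convincing evidence, weight is at least 74): (i) net 78−4=74 ≥ 74 — meets.
  Stage III.1 carried; the burden remains with the applicant.
Stage III.2 (applicant, the preponderance of the evidence, weight exceeds 54): (j) 56 > 54 — meets; (k) net 84−29=55 > 54 — meets.
  Stage III.2 is satisfied; the applicant continues to bear the burden.
Stage III.3 (applicant, the preponderance of the evidence, weight exceeds 54): (l) net 58−3=55 > 54 — meets; (m) net 74−16=58 > 54 — meets.
  All elements met at the final stage.
With every stage satisfied, the applicant prevails on this issue.
Per-issue: Issue I → applicant; Issue II → applicant; Issue III → applicant. The applicant must prevail on at least one issue; overall, the applicant prevails.

applicant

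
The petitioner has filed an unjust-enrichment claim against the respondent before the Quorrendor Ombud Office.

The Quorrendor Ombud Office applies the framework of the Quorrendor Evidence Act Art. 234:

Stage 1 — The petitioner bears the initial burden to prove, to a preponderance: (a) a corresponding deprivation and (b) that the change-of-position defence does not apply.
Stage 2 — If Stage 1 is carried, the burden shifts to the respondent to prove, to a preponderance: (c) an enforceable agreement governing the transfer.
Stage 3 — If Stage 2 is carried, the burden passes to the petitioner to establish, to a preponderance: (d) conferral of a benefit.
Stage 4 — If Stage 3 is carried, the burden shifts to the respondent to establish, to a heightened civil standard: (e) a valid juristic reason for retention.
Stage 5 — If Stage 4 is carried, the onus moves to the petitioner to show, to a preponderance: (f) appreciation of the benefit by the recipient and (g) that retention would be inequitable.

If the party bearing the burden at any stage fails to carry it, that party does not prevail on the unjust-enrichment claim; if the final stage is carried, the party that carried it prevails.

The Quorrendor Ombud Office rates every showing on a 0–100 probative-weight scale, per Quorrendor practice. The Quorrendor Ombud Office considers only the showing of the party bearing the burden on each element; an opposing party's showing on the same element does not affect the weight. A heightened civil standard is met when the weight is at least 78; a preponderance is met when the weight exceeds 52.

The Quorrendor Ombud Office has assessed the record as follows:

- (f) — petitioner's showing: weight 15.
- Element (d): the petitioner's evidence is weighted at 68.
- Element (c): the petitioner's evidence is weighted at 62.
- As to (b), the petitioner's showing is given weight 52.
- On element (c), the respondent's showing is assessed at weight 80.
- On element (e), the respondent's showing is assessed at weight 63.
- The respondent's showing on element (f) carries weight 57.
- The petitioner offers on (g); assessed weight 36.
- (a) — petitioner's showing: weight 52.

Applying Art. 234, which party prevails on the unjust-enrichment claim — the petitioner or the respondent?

At Stage 1 the petitioner must meet a preponderance (weight exceeds 52): on (a) the weight is 52, ≤ 52, so (a) does not meet the standard; on (b) the weight is 52, which does not exceed 52, so (b) does not meet the standard.
  Not every element is met, so the petitioner fails to carry Stage 1.
The analysis ends at Stage 1; the respondent prevails.

respondent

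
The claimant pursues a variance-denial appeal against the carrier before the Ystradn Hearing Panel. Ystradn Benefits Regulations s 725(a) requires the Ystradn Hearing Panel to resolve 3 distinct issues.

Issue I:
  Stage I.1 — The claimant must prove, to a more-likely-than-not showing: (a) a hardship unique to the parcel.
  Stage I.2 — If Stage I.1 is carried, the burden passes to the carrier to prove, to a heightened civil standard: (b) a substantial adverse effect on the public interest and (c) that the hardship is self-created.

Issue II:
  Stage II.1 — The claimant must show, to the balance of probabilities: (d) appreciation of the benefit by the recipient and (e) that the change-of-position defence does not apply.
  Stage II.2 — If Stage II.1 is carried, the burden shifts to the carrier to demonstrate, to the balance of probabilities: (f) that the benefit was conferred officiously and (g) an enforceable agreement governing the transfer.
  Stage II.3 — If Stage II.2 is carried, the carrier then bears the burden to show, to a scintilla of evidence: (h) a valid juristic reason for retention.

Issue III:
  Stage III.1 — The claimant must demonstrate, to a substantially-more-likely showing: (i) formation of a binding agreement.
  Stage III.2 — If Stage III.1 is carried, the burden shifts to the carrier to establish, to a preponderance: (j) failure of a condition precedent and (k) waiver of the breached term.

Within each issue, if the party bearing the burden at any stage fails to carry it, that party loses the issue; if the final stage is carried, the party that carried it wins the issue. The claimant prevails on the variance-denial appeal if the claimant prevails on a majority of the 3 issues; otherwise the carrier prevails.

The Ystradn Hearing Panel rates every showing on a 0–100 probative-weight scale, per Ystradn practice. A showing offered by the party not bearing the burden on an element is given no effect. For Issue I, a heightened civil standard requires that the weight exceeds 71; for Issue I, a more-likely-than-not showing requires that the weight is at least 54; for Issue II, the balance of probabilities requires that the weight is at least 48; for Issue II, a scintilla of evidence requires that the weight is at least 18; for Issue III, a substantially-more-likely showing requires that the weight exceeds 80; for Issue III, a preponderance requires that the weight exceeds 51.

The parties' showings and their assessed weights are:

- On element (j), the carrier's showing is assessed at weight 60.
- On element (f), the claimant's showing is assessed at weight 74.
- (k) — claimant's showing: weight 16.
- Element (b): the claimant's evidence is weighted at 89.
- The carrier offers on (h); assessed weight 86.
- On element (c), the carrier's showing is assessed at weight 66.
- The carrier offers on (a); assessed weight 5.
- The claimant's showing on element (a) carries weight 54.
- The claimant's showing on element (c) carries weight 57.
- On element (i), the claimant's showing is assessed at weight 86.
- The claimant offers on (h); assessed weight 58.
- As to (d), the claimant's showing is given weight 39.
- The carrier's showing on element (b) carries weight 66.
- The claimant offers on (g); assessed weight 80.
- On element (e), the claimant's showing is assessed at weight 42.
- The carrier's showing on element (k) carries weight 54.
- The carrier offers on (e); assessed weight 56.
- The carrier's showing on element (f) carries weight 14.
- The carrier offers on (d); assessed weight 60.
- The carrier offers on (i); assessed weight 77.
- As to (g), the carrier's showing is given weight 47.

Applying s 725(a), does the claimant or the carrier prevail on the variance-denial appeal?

carrier

— Issue I —
At Stage I.1 the claimant must meet a more-likely-than-not showing (weight is at least 54): on (a) the weight is 54 (the carrier's 5 is given no effect), ≥ 54, so (a) meets the standard.
  All elements met. The burden passes to the carrier.
At Stage I.2 the carrier must meet a heightened civil standard (weight exceeds 71): on (b) the weight is 66 (the claimant's 89 is given no effect), ≤ 71, so (b) does not meet the standard; on (c) the weight is 66 (the claimant's 57 is given no effect), ≤ 71, so (c) does not meet the standard.
  The carrier does not carry Stage I.2.
The claimant prevails on this issue.
— Issue II —
At Stage II.1 the claimant must meet the balance of probabilities (weight is at least 48): on (d) the weight is 39 (the carrier's 60 is given no effect), which does not reach 48, so (d) does not meet the standard; on (e) the weight is 42 (the carrier's 56 is given no effect), < 48, so (e) does not meet the standard.
  Stage II.1 not carried; the claimant fails its burden.
So the carrier prevails on this issue.
— Issue III —
Stage III.1 (claimant, a substantially-more-likely showing, weight exceeds 80): (i) 86 (carrier's 77 disregarded) > 80 — meets.
  All elements met. The burden passes to the carrier.
Stage III.2 (carrier, a preponderance, weight exceeds 51): (j) 60 > 51 — meets; (k) 54 (claimant's 16 disregarded) > 51 — meets.
  Stage III.2 carried; the final stage is satisfied.
All stages carried — the carrier prevails on this issue.
Per-issue: Issue I → claimant; Issue II → carrier; Issue III → carrier. The claimant must prevail on a majority of issues; overall, the carrier prevails.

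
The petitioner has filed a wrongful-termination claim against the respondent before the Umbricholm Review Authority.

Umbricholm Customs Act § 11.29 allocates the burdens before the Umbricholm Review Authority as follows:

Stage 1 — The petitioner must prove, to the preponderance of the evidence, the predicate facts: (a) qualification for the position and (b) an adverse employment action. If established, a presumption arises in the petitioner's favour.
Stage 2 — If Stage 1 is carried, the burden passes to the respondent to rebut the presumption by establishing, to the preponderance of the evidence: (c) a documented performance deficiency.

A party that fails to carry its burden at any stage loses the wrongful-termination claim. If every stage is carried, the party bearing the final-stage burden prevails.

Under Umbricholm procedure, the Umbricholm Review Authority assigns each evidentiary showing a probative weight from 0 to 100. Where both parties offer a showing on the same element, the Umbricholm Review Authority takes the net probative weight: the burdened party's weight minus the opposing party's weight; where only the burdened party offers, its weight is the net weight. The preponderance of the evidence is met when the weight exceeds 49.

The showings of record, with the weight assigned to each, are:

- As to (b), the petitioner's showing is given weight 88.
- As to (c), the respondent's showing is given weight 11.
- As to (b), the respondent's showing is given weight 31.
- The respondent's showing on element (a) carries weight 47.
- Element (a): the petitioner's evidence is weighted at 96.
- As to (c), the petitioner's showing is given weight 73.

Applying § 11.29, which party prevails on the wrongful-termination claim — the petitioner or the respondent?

respondent

Stage 1 (petitioner, the preponderance of the evidence, weight exceeds 49): (a) net 96−47=49 ≤ 49 — fails; (b) net 88−31=57 > 49 — meets.
  The petitioner does not carry Stage 1.
The analysis ends at Stage 1; the respondent prevails.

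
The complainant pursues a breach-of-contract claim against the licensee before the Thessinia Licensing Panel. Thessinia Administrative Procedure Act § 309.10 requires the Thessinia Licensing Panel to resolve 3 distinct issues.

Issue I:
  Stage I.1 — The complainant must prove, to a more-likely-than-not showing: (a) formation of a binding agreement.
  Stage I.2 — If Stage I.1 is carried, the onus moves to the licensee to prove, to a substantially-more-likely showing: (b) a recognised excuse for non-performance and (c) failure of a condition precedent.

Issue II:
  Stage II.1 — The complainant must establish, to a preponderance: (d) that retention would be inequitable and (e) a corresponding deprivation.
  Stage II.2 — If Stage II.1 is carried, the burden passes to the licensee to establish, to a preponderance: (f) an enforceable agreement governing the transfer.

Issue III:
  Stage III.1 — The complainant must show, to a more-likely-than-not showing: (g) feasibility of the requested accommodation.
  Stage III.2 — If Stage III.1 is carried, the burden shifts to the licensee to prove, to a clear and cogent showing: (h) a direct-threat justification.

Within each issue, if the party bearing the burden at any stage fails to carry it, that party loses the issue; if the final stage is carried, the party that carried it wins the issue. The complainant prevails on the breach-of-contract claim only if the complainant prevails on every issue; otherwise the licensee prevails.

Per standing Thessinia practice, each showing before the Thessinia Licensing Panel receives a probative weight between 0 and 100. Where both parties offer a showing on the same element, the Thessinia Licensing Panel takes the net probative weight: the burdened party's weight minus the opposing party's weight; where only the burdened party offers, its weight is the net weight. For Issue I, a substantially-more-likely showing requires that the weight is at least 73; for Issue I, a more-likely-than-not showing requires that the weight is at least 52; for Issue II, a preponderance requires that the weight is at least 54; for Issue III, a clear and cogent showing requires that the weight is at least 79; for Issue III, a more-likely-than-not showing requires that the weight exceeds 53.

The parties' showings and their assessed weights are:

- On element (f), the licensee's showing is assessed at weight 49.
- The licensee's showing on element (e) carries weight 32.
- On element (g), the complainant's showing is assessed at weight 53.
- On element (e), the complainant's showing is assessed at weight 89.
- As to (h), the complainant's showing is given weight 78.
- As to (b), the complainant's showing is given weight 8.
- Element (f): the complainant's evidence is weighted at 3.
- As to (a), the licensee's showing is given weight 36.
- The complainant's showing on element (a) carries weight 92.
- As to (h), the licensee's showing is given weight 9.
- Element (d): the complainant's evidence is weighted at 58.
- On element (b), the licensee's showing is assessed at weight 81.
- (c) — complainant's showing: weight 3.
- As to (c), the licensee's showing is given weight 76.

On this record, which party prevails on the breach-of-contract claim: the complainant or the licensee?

— Issue I —
At Stage I.1 the complainant must meet a more-likely-than-not showing (weight is at least 52): on (a) the weight is 92 less the opposing 36 gives net 56, ≥ 52, so (a) meets the standard.
  All elements met. The burden passes to the licensee.
At Stage I.2 the licensee must meet a substantially-more-likely showing (weight is at least 73): on (b) the weight is 81 less the opposing 8 gives net 73, which does reach 73, so (b) meets the standard; on (c) the weight is 76 less the opposing 3 gives net 73, ≥ 73, so (c) meets the standard.
  All elements met at the final stage.
All stages carried — the licensee prevails on this issue.
— Issue II —
Stage II.1 (complainant, a preponderance, weight is at least 54): (d) 58 ≥ 54 — meets; (e) net 89−32=57 ≥ 54 — meets.
  Stage II.1 carried; the burden shifts to the licensee.
Stage II.2 (licensee, a preponderance, weight is at least 54): (f) net 49−3=46 < 54 — fails.
  Stage II.2 not carried; the licensee fails its burden.
The analysis ends at Stage II.2; the complainant prevails on this issue.
— Issue III —
Stage III.1 (complainant, a more-likely-than-not showing, weight exceeds 53): (g) 53 ≤ 53 — fails.
  Not every element is met, so the complainant fails to carry Stage III.1.
The analysis ends at Stage III.1; the licensee prevails on this issue.
Per-issue: Issue I → licensee; Issue II → complainant; Issue III → licensee. The complainant must prevail on every issue; overall, the licensee prevails.

licensee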